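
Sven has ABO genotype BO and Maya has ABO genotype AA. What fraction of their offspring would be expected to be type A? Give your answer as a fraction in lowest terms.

ABO cross BO × AA → offspring phenotypes: 1/2 A, 1/2 AB.
So P(type A) = 1/2.

1/2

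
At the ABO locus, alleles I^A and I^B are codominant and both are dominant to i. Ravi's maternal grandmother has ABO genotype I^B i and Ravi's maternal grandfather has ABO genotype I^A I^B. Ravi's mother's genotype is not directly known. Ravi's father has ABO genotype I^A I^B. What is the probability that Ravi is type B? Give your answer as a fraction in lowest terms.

Ravi's mother's ABO genotype from I^B i × I^A I^B: 1/4 I^A I^B, 1/4 I^A i, 1/4 I^B I^B, 1/4 I^B i.
Crossing each possibility with the father I^A I^B and summing P(type B): 1/4·1/4 + 1/4·1/4 + 1/4·1/2 + 1/4·1/2 = 3/8.

3/8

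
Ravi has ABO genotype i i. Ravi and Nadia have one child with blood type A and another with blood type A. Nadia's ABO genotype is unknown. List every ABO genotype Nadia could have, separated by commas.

I^A I^A, I^A I^B, I^A i

For each candidate genotype of Nadia, check whether crossing it with i i can produce every observed child phenotype.
  I^A I^A → possible child types {A} ✓
  I^A I^B → possible child types {A, B} ✓
  I^A i → possible child types {O, A} ✓
  I^B I^B → possible child types {B} ✗
  I^B i → possible child types {O, B} ✗
  i i → possible child types {O} ✗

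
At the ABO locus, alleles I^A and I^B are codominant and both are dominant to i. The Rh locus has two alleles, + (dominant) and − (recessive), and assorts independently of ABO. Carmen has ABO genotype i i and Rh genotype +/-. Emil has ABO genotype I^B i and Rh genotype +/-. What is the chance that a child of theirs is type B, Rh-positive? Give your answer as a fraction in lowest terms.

ABO cross i i × I^B i → offspring phenotypes: 1/2 O, 1/2 B.
Rh cross +/- × +/- → 3/4 Rh+, 1/4 Rh-.
Independent loci: P(type B, Rh-positive) = 1/2 × 3/4 = 3/8.

3/8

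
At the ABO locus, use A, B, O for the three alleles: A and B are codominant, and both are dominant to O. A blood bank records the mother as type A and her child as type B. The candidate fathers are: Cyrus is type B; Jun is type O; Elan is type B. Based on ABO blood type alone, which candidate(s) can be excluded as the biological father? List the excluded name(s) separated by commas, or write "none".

A candidate is excluded only if no genotype consistent with his phenotype could produce a type B child with a type A mother.
Jun (type O): no genotype consistent with that phenotype can produce a type-B child with a type-A mother.

Jun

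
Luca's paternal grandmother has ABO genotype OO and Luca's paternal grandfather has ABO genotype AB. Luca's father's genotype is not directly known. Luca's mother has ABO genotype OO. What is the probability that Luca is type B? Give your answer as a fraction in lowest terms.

1/4

Luca's father's ABO genotype from OO × AB: 1/2 AO, 1/2 BO.
Crossing each possibility with the mother OO and summing P(type B): 1/2·0 + 1/2·1/2 = 1/4.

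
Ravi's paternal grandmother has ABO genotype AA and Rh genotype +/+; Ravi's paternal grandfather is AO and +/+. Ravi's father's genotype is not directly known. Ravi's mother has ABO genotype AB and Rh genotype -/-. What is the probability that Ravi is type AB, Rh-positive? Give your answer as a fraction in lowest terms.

Ravi's father's ABO genotype from AA × AO: 1/2 AA, 1/2 AO.
Crossing each possibility with the mother AB and summing P(type AB): 1/2·1/2 + 1/2·1/4 = 3/8.
Similarly for Rh via the father's Rh distribution: P(Rh+) = 1.
Independent loci: 3/8 × 1 = 3/8.

3/8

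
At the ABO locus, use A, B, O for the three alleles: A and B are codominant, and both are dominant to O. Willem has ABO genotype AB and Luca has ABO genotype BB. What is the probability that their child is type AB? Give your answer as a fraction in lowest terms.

1/2

ABO cross AB × BB → offspring phenotypes: 1/2 B, 1/2 AB.
So P(type AB) = 1/2.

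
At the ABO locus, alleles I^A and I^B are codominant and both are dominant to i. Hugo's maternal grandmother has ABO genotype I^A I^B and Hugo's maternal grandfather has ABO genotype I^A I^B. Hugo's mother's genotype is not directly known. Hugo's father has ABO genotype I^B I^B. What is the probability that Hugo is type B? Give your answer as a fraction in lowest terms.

Hugo's mother's ABO genotype from I^A I^B × I^A I^B: 1/4 I^A I^A, 1/2 I^A I^B, 1/4 I^B I^B.
Crossing each possibility with the father I^B I^B and summing P(type B): 1/4·0 + 1/2·1/2 + 1/4·1 = 1/2.

1/2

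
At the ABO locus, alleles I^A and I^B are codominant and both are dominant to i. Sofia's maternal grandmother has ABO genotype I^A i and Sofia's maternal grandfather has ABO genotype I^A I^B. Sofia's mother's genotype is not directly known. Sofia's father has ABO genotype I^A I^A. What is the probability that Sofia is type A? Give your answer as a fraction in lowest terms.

Sofia's mother's ABO genotype from I^A i × I^A I^B: 1/4 I^A I^A, 1/4 I^A I^B, 1/4 I^A i, 1/4 I^B i.
Crossing each possibility with the father I^A I^A and summing P(type A): 1/4·1 + 1/4·1/2 + 1/4·1 + 1/4·1/2 = 3/4.

3/4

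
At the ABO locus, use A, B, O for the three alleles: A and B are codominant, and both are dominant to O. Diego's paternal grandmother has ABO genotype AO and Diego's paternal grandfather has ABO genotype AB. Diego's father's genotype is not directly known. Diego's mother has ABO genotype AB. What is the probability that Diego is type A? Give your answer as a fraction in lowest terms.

Diego's father's ABO genotype from AO × AB: 1/4 AA, 1/4 AB, 1/4 AO, 1/4 BO.
Crossing each possibility with the mother AB and summing P(type A): 1/4·1/2 + 1/4·1/4 + 1/4·1/2 + 1/4·1/4 = 3/8.

3/8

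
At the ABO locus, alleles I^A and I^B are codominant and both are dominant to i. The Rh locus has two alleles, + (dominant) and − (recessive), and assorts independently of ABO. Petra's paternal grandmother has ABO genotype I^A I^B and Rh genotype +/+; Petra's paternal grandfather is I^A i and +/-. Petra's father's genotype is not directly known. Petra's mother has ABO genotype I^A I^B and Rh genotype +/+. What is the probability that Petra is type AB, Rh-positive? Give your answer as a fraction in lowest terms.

Petra's father's ABO genotype from I^A I^B × I^A i: 1/4 I^A I^A, 1/4 I^A I^B, 1/4 I^A i, 1/4 I^B i.
Crossing each possibility with the mother I^A I^B and summing P(type AB): 1/4·1/2 + 1/4·1/2 + 1/4·1/4 + 1/4·1/4 = 3/8.
Similarly for Rh via the father's Rh distribution: P(Rh+) = 1.
Independent loci: 3/8 × 1 = 3/8.

3/8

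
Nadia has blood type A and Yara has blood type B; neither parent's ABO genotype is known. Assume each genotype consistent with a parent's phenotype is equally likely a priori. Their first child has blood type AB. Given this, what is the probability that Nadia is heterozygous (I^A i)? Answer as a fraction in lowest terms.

1/3

Possible genotypes: Nadia ∈ {I^A I^A, I^A i}; Yara ∈ {I^B I^B, I^B i}.
Weight each parental genotype pair by prior × P(type-AB child):
  I^A I^A × I^B I^B: posterior weight 4/9.
  I^A I^A × I^B i: posterior weight 2/9.
  I^A i × I^B I^B: posterior weight 2/9.
  I^A i × I^B i: posterior weight 1/9.
Sum the posterior weight over pairs where Nadia is I^A i: 1/3.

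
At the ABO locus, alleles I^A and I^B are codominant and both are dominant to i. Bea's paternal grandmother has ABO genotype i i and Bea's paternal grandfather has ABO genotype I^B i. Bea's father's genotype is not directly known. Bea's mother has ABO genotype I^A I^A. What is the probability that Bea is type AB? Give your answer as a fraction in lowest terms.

Bea's father's ABO genotype from i i × I^B i: 1/2 I^B i, 1/2 i i.
Crossing each possibility with the mother I^A I^A and summing P(type AB): 1/2·1/2 + 1/2·0 = 1/4.

1/4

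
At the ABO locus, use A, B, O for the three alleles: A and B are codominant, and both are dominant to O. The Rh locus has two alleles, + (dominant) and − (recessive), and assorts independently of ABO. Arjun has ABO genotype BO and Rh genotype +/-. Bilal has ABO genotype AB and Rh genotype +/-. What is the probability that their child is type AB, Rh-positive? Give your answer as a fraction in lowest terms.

3/16

ABO cross BO × AB → offspring phenotypes: 1/4 A, 1/2 B, 1/4 AB.
Rh cross +/- × +/- → 3/4 Rh+, 1/4 Rh-.
Independent loci: P(type AB, Rh-positive) = 1/4 × 3/4 = 3/16.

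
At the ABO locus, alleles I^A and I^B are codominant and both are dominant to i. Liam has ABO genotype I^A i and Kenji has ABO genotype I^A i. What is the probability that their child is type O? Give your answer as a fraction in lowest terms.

1/4

ABO cross I^A i × I^A i → offspring phenotypes: 1/4 O, 3/4 A.
So P(type O) = 1/4.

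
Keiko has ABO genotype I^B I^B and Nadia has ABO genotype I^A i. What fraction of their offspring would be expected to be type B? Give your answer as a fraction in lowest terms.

1/2

ABO cross I^B I^B × I^A i → offspring phenotypes: 1/2 B, 1/2 AB.
So P(type B) = 1/2.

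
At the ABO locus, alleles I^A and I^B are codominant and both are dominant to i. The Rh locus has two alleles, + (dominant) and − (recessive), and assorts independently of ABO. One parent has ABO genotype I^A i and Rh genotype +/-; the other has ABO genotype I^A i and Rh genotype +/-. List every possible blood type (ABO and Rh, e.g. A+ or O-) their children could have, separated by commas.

O+, O-, A+, A-

Gametes from I^A i × I^A i give offspring ABO genotypes I^A I^A, I^A i, i i, i.e. phenotypes O, A.
Rh cross +/- × +/- → phenotypes Rh+, Rh-.
Combining independently: O+, O-, A+, A-.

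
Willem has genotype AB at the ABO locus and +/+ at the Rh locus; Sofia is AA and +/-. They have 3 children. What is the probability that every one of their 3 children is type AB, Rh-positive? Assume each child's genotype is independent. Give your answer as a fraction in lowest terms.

1/8

ABO cross AB × AA → 1/2 A, 1/2 AB.
Rh cross +/+ × +/- → 1 Rh+; so P(type AB, Rh-positive) = 1/2 × 1 = 1/2 per child.
All 3 independent: (1/2)^3 = 1/8.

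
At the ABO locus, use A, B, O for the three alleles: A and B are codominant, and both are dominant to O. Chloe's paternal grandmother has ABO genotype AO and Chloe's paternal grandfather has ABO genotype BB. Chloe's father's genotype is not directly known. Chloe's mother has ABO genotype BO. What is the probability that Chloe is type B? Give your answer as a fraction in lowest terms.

Chloe's father's ABO genotype from AO × BB: 1/2 AB, 1/2 BO.
Crossing each possibility with the mother BO and summing P(type B): 1/2·1/2 + 1/2·3/4 = 5/8.

5/8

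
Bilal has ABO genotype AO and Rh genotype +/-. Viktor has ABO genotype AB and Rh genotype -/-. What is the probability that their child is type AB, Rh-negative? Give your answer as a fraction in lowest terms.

1/8

ABO cross AO × AB → offspring phenotypes: 1/2 A, 1/4 B, 1/4 AB.
Rh cross +/- × -/- → 1/2 Rh+, 1/2 Rh-.
Independent loci: P(type AB, Rh-negative) = 1/4 × 1/2 = 1/8.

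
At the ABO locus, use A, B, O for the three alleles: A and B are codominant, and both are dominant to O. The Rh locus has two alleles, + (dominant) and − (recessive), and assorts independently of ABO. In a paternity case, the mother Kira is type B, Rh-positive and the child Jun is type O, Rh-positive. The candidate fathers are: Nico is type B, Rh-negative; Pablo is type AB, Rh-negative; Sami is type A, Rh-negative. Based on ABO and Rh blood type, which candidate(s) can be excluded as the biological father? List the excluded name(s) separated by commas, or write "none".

Pablo

A candidate is excluded only if no genotype consistent with his phenotype could produce a type O, Rh-positive child with a type B, Rh-positive mother.
Pablo (type AB, Rh-): no genotype consistent with that phenotype can produce a type-O Rh+ child with a type-B mother.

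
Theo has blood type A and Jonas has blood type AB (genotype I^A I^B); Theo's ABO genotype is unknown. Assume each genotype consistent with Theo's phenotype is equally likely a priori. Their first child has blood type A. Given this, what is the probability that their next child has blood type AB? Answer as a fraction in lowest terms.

3/8

Possible genotypes: Theo ∈ {I^A I^A, I^A i}; Jonas ∈ {I^A I^B}.
Weight each parental genotype pair by prior × P(type-A child):
  I^A I^A × I^A I^B: posterior weight 1/2; P(next child type AB) = 1/2.
  I^A i × I^A I^B: posterior weight 1/2; P(next child type AB) = 1/4.
Weighted sum = 3/8.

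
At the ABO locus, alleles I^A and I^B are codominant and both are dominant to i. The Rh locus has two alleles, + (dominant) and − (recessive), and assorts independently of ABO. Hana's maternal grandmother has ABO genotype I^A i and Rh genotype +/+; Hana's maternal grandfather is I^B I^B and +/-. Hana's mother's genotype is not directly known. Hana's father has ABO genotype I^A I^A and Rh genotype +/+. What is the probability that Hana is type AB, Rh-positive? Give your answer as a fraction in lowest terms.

Hana's mother's ABO genotype from I^A i × I^B I^B: 1/2 I^A I^B, 1/2 I^B i.
Crossing each possibility with the father I^A I^A and summing P(type AB): 1/2·1/2 + 1/2·1/2 = 1/2.
Similarly for Rh via the mother's Rh distribution: P(Rh+) = 1.
Independent loci: 1/2 × 1 = 1/2.

1/2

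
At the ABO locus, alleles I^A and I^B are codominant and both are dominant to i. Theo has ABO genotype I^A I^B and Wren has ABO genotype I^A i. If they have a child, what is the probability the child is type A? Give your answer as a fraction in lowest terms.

ABO cross I^A I^B × I^A i → offspring phenotypes: 1/2 A, 1/4 B, 1/4 AB.
So P(type A) = 1/2.

1/2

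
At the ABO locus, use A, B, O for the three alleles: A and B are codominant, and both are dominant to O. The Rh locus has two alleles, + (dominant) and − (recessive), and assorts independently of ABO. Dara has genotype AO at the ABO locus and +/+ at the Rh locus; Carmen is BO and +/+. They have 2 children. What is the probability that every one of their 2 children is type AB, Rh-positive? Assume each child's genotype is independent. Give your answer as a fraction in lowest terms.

ABO cross AO × BO → 1/4 O, 1/4 A, 1/4 B, 1/4 AB.
Rh cross +/+ × +/+ → 1 Rh+; so P(type AB, Rh-positive) = 1/4 × 1 = 1/4 per child.
All 2 independent: (1/4)^2 = 1/16.

1/16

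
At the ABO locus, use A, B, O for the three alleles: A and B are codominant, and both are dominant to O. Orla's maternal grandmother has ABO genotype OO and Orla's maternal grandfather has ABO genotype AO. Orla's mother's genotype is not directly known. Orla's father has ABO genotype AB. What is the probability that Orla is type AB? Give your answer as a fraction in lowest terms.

1/8

Orla's mother's ABO genotype from OO × AO: 1/2 AO, 1/2 OO.
Crossing each possibility with the father AB and summing P(type AB): 1/2·1/4 + 1/2·0 = 1/8.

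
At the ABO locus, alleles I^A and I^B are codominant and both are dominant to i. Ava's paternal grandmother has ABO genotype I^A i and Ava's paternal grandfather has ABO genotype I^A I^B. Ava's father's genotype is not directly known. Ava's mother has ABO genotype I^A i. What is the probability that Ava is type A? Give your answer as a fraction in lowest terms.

5/8

Ava's father's ABO genotype from I^A i × I^A I^B: 1/4 I^A I^A, 1/4 I^A I^B, 1/4 I^A i, 1/4 I^B i.
Crossing each possibility with the mother I^A i and summing P(type A): 1/4·1 + 1/4·1/2 + 1/4·3/4 + 1/4·1/4 = 5/8.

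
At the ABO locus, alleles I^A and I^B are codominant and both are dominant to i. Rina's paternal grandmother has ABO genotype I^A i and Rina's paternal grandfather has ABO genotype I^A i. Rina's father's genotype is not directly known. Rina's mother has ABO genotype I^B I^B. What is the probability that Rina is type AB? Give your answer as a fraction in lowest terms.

1/2

Rina's father's ABO genotype from I^A i × I^A i: 1/4 I^A I^A, 1/2 I^A i, 1/4 i i.
Crossing each possibility with the mother I^B I^B and summing P(type AB): 1/4·1 + 1/2·1/2 + 1/4·0 = 1/2.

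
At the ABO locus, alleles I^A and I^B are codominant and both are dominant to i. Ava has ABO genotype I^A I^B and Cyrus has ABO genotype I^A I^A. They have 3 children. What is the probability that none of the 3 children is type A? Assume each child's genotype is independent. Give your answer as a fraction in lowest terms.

ABO cross I^A I^B × I^A I^A → 1/2 A, 1/2 AB.
So P(type A) = 1/2 per child.
P(not type A) = 1/2 for one child; (1/2)^3 = 1/8.

1/8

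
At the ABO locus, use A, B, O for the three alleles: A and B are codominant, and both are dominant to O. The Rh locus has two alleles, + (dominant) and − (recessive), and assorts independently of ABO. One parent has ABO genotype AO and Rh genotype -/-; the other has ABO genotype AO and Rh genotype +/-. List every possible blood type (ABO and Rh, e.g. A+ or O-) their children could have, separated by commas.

Gametes from AO × AO give offspring ABO genotypes AA, AO, OO, i.e. phenotypes O, A.
Rh cross -/- × +/- → phenotypes Rh+, Rh-.
Combining independently: O+, O-, A+, A-.

O+, O-, A+, A-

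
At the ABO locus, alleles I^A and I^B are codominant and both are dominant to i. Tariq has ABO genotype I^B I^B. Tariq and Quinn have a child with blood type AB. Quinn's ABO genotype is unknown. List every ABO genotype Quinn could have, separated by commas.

I^A I^A, I^A I^B, I^A i

For each candidate genotype of Quinn, check whether crossing it with I^B I^B can produce every observed child phenotype.
  I^A I^A → possible child types {AB} ✓
  I^A I^B → possible child types {B, AB} ✓
  I^A i → possible child types {B, AB} ✓
  I^B I^B → possible child types {B} ✗
  I^B i → possible child types {B} ✗
  i i → possible child types {B} ✗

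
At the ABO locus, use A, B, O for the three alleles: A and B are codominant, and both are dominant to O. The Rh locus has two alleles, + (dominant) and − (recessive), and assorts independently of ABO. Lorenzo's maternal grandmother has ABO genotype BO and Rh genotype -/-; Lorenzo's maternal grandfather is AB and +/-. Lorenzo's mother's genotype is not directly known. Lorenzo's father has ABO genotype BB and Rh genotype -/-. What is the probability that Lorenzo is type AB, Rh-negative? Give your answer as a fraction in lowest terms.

Lorenzo's mother's ABO genotype from BO × AB: 1/4 AB, 1/4 AO, 1/4 BB, 1/4 BO.
Crossing each possibility with the father BB and summing P(type AB): 1/4·1/2 + 1/4·1/2 + 1/4·0 + 1/4·0 = 1/4.
Similarly for Rh via the mother's Rh distribution: P(Rh-) = 3/4.
Independent loci: 1/4 × 3/4 = 3/16.

3/16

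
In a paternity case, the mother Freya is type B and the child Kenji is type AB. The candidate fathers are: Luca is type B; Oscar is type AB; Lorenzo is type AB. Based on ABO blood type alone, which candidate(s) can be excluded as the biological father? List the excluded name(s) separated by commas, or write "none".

A candidate is excluded only if no genotype consistent with his phenotype could produce a type AB child with a type B mother.
Luca (type B): no genotype consistent with that phenotype can produce a type-AB child with a type-B mother.

Luca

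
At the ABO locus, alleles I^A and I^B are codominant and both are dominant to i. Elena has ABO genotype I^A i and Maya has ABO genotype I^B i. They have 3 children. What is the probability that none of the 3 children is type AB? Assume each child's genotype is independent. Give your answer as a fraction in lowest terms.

ABO cross I^A i × I^B i → 1/4 O, 1/4 A, 1/4 B, 1/4 AB.
So P(type AB) = 1/4 per child.
P(not type AB) = 3/4 for one child; (3/4)^3 = 27/64.

27/64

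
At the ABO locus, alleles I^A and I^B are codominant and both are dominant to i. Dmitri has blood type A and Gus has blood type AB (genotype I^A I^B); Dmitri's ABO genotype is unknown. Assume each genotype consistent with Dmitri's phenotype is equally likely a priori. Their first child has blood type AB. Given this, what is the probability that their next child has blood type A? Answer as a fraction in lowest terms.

Possible genotypes: Dmitri ∈ {I^A I^A, I^A i}; Gus ∈ {I^A I^B}.
Weight each parental genotype pair by prior × P(type-AB child):
  I^A I^A × I^A I^B: posterior weight 2/3; P(next child type A) = 1/2.
  I^A i × I^A I^B: posterior weight 1/3; P(next child type A) = 1/2.
Weighted sum = 1/2.

1/2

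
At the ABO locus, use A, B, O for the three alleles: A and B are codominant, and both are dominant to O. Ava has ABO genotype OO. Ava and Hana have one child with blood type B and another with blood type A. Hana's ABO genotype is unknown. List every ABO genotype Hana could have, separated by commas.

AB

For each candidate genotype of Hana, check whether crossing it with OO can produce every observed child phenotype.
  AA → possible child types {A} ✗
  AB → possible child types {A, B} ✓
  AO → possible child types {O, A} ✗
  BB → possible child types {B} ✗
  BO → possible child types {O, B} ✗
  OO → possible child types {O} ✗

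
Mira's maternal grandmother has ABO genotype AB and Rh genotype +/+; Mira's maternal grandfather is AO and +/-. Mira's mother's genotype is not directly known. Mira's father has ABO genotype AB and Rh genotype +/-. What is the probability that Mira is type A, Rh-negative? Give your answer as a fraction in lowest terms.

3/64

Mira's mother's ABO genotype from AB × AO: 1/4 AA, 1/4 AB, 1/4 AO, 1/4 BO.
Crossing each possibility with the father AB and summing P(type A): 1/4·1/2 + 1/4·1/4 + 1/4·1/2 + 1/4·1/4 = 3/8.
Similarly for Rh via the mother's Rh distribution: P(Rh-) = 1/8.
Independent loci: 3/8 × 1/8 = 3/64.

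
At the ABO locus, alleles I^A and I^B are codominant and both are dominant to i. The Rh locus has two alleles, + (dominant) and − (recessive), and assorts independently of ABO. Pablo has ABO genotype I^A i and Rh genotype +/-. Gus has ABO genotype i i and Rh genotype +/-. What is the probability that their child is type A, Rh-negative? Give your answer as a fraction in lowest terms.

ABO cross I^A i × i i → offspring phenotypes: 1/2 O, 1/2 A.
Rh cross +/- × +/- → 3/4 Rh+, 1/4 Rh-.
Independent loci: P(type A, Rh-negative) = 1/2 × 1/4 = 1/8.

1/8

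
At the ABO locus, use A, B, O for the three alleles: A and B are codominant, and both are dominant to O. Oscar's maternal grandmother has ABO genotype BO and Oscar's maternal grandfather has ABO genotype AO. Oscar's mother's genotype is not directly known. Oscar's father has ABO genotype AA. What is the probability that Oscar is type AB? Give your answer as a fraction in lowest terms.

Oscar's mother's ABO genotype from BO × AO: 1/4 AB, 1/4 AO, 1/4 BO, 1/4 OO.
Crossing each possibility with the father AA and summing P(type AB): 1/4·1/2 + 1/4·0 + 1/4·1/2 + 1/4·0 = 1/4.

1/4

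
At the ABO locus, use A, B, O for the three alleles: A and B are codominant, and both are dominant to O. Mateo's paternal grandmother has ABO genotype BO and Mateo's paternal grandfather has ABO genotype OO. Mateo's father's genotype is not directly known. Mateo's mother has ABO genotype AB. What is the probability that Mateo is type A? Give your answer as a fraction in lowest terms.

3/8

Mateo's father's ABO genotype from BO × OO: 1/2 BO, 1/2 OO.
Crossing each possibility with the mother AB and summing P(type A): 1/2·1/4 + 1/2·1/2 = 3/8.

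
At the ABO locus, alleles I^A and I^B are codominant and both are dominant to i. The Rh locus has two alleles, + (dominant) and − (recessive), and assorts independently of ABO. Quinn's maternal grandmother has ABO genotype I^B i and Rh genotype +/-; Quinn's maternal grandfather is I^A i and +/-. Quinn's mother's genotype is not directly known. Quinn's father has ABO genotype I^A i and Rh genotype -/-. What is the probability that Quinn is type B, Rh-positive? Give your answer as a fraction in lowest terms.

1/16

Quinn's mother's ABO genotype from I^B i × I^A i: 1/4 I^A I^B, 1/4 I^A i, 1/4 I^B i, 1/4 i i.
Crossing each possibility with the father I^A i and summing P(type B): 1/4·1/4 + 1/4·0 + 1/4·1/4 + 1/4·0 = 1/8.
Similarly for Rh via the mother's Rh distribution: P(Rh+) = 1/2.
Independent loci: 1/8 × 1/2 = 1/16.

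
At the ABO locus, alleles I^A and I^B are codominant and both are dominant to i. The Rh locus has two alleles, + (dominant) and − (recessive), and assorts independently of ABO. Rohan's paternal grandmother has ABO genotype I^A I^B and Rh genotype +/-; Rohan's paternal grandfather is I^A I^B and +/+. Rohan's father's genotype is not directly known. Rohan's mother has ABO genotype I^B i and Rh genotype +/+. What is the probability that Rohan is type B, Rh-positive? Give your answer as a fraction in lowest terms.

1/2

Rohan's father's ABO genotype from I^A I^B × I^A I^B: 1/4 I^A I^A, 1/2 I^A I^B, 1/4 I^B I^B.
Crossing each possibility with the mother I^B i and summing P(type B): 1/4·0 + 1/2·1/2 + 1/4·1 = 1/2.
Similarly for Rh via the father's Rh distribution: P(Rh+) = 1.
Independent loci: 1/2 × 1 = 1/2.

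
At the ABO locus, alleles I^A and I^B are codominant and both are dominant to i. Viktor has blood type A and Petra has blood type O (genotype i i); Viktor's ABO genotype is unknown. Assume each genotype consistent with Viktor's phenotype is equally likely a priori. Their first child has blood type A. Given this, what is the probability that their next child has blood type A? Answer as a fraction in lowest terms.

Possible genotypes: Viktor ∈ {I^A I^A, I^A i}; Petra ∈ {i i}.
Weight each parental genotype pair by prior × P(type-A child):
  I^A I^A × i i: posterior weight 2/3; P(next child type A) = 1.
  I^A i × i i: posterior weight 1/3; P(next child type A) = 1/2.
Weighted sum = 5/6.

5/6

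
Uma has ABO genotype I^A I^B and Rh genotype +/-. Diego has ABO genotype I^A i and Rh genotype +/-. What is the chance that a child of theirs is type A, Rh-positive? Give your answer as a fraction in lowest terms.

3/8

ABO cross I^A I^B × I^A i → offspring phenotypes: 1/2 A, 1/4 B, 1/4 AB.
Rh cross +/- × +/- → 3/4 Rh+, 1/4 Rh-.
Independent loci: P(type A, Rh-positive) = 1/2 × 3/4 = 3/8.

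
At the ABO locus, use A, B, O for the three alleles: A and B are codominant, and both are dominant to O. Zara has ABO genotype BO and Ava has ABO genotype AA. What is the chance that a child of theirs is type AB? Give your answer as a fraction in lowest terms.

ABO cross BO × AA → offspring phenotypes: 1/2 A, 1/2 AB.
So P(type AB) = 1/2.

1/2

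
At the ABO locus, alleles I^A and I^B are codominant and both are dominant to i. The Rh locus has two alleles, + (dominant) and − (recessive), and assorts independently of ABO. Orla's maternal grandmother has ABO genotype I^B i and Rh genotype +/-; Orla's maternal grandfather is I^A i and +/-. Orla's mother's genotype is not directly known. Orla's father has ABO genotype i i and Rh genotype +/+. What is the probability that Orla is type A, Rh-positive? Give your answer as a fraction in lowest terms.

Orla's mother's ABO genotype from I^B i × I^A i: 1/4 I^A I^B, 1/4 I^A i, 1/4 I^B i, 1/4 i i.
Crossing each possibility with the father i i and summing P(type A): 1/4·1/2 + 1/4·1/2 + 1/4·0 + 1/4·0 = 1/4.
Similarly for Rh via the mother's Rh distribution: P(Rh+) = 1.
Independent loci: 1/4 × 1 = 1/4.

1/4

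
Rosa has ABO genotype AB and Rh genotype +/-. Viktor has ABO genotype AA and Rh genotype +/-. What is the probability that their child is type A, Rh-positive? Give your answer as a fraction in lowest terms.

3/8

ABO cross AB × AA → offspring phenotypes: 1/2 A, 1/2 AB.
Rh cross +/- × +/- → 3/4 Rh+, 1/4 Rh-.
Independent loci: P(type A, Rh-positive) = 1/2 × 3/4 = 3/8.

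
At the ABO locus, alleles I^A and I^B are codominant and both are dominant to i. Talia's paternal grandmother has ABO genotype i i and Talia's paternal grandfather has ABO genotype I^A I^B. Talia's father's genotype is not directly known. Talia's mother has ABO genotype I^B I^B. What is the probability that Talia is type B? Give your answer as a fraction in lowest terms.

Talia's father's ABO genotype from i i × I^A I^B: 1/2 I^A i, 1/2 I^B i.
Crossing each possibility with the mother I^B I^B and summing P(type B): 1/2·1/2 + 1/2·1 = 3/4.

3/4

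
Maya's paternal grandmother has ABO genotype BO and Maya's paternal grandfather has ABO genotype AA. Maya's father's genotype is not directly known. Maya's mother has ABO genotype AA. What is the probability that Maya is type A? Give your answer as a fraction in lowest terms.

3/4

Maya's father's ABO genotype from BO × AA: 1/2 AB, 1/2 AO.
Crossing each possibility with the mother AA and summing P(type A): 1/2·1/2 + 1/2·1 = 3/4.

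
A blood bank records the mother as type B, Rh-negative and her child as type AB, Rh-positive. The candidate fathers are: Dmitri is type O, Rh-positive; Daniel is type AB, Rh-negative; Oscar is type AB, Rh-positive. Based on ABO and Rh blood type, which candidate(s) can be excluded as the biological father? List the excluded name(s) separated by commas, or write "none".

A candidate is excluded only if no genotype consistent with his phenotype could produce a type AB, Rh-positive child with a type B, Rh-negative mother.
Dmitri (type O, Rh+): no genotype consistent with that phenotype can produce a type-AB Rh+ child with a type-B mother.
Daniel (type AB, Rh-): no genotype consistent with that phenotype can produce a type-AB Rh+ child with a type-B mother.

Dmitri, Daniel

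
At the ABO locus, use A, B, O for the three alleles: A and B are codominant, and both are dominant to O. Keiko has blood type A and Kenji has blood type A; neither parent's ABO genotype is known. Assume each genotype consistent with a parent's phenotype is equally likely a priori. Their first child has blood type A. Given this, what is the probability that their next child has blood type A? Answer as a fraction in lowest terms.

19/20

Possible genotypes: Keiko ∈ {AA, AO}; Kenji ∈ {AA, AO}.
Weight each parental genotype pair by prior × P(type-A child):
  AA × AA: posterior weight 4/15; P(next child type A) = 1.
  AA × AO: posterior weight 4/15; P(next child type A) = 1.
  AO × AA: posterior weight 4/15; P(next child type A) = 1.
  AO × AO: posterior weight 1/5; P(next child type A) = 3/4.
Weighted sum = 19/20.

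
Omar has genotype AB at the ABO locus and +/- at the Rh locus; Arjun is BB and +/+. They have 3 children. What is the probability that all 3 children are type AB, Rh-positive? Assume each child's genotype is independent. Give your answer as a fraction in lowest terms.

ABO cross AB × BB → 1/2 B, 1/2 AB.
Rh cross +/- × +/+ → 1 Rh+; so P(type AB, Rh-positive) = 1/2 × 1 = 1/2 per child.
All 3 independent: (1/2)^3 = 1/8.

1/8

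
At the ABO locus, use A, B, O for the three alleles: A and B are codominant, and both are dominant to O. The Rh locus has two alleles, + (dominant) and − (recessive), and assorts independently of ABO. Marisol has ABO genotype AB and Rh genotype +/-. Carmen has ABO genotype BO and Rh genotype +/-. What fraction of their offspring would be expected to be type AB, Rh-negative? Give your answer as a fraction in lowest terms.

1/16

ABO cross AB × BO → offspring phenotypes: 1/4 A, 1/2 B, 1/4 AB.
Rh cross +/- × +/- → 3/4 Rh+, 1/4 Rh-.
Independent loci: P(type AB, Rh-negative) = 1/4 × 1/4 = 1/16.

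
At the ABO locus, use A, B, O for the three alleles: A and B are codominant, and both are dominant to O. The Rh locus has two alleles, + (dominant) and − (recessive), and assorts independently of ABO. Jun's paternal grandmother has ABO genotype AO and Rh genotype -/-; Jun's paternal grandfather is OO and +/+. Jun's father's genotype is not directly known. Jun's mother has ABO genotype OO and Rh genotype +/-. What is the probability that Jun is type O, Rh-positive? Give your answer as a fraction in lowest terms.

Jun's father's ABO genotype from AO × OO: 1/2 AO, 1/2 OO.
Crossing each possibility with the mother OO and summing P(type O): 1/2·1/2 + 1/2·1 = 3/4.
Similarly for Rh via the father's Rh distribution: P(Rh+) = 3/4.
Independent loci: 3/4 × 3/4 = 9/16.

9/16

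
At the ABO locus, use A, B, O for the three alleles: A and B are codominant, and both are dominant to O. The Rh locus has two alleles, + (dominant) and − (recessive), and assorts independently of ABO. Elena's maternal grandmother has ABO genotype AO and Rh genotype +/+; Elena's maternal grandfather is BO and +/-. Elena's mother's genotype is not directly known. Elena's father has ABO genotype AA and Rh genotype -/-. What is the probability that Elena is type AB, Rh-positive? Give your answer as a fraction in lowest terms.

Elena's mother's ABO genotype from AO × BO: 1/4 AB, 1/4 AO, 1/4 BO, 1/4 OO.
Crossing each possibility with the father AA and summing P(type AB): 1/4·1/2 + 1/4·0 + 1/4·1/2 + 1/4·0 = 1/4.
Similarly for Rh via the mother's Rh distribution: P(Rh+) = 3/4.
Independent loci: 1/4 × 3/4 = 3/16.

3/16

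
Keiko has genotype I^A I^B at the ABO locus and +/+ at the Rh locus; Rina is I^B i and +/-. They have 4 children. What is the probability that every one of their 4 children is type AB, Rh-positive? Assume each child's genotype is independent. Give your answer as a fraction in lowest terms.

1/256

ABO cross I^A I^B × I^B i → 1/4 A, 1/2 B, 1/4 AB.
Rh cross +/+ × +/- → 1 Rh+; so P(type AB, Rh-positive) = 1/4 × 1 = 1/4 per child.
All 4 independent: (1/4)^4 = 1/256.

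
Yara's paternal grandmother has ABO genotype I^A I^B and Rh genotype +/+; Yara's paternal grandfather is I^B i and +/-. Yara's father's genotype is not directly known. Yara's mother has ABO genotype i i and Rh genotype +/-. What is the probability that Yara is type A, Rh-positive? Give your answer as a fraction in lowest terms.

Yara's father's ABO genotype from I^A I^B × I^B i: 1/4 I^A I^B, 1/4 I^A i, 1/4 I^B I^B, 1/4 I^B i.
Crossing each possibility with the mother i i and summing P(type A): 1/4·1/2 + 1/4·1/2 + 1/4·0 + 1/4·0 = 1/4.
Similarly for Rh via the father's Rh distribution: P(Rh+) = 7/8.
Independent loci: 1/4 × 7/8 = 7/32.

7/32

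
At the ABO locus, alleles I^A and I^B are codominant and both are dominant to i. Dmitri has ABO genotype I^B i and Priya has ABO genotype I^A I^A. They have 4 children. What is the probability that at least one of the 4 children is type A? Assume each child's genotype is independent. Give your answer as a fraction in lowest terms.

ABO cross I^B i × I^A I^A → 1/2 A, 1/2 AB.
So P(type A) = 1/2 per child.
P(none) = (1/2)^4 = 1/16; P(at least one) = 1 − 1/16 = 15/16.

15/16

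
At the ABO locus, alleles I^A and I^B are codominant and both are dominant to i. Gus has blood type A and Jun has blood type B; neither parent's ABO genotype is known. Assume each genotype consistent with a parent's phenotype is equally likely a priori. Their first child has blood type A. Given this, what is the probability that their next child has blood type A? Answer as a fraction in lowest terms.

Possible genotypes: Gus ∈ {I^A I^A, I^A i}; Jun ∈ {I^B I^B, I^B i}.
Weight each parental genotype pair by prior × P(type-A child):
  I^A I^A × I^B i: posterior weight 2/3; P(next child type A) = 1/2.
  I^A i × I^B i: posterior weight 1/3; P(next child type A) = 1/4.
Weighted sum = 5/12.

5/12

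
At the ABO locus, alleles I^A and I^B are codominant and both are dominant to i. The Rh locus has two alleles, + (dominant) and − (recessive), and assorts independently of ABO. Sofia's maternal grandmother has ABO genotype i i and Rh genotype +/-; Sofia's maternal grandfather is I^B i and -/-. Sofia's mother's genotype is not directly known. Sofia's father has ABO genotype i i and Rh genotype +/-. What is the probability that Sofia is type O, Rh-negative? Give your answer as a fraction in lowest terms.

9/32

Sofia's mother's ABO genotype from i i × I^B i: 1/2 I^B i, 1/2 i i.
Crossing each possibility with the father i i and summing P(type O): 1/2·1/2 + 1/2·1 = 3/4.
Similarly for Rh via the mother's Rh distribution: P(Rh-) = 3/8.
Independent loci: 3/4 × 3/8 = 9/32.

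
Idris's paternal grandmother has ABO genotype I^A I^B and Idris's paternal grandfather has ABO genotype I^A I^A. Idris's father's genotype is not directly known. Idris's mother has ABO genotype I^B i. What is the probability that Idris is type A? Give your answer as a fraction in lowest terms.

Idris's father's ABO genotype from I^A I^B × I^A I^A: 1/2 I^A I^A, 1/2 I^A I^B.
Crossing each possibility with the mother I^B i and summing P(type A): 1/2·1/2 + 1/2·1/4 = 3/8.

3/8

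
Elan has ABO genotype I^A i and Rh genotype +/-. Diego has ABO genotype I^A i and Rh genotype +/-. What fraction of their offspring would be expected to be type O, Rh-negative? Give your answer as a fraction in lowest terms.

1/16

ABO cross I^A i × I^A i → offspring phenotypes: 1/4 O, 3/4 A.
Rh cross +/- × +/- → 3/4 Rh+, 1/4 Rh-.
Independent loci: P(type O, Rh-negative) = 1/4 × 1/4 = 1/16.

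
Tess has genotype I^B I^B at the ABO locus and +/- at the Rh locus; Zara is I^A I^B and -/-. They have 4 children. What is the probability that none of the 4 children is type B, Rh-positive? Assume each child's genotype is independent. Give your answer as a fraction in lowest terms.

81/256

ABO cross I^B I^B × I^A I^B → 1/2 B, 1/2 AB.
Rh cross +/- × -/- → 1/2 Rh+, 1/2 Rh-; so P(type B, Rh-positive) = 1/2 × 1/2 = 1/4 per child.
P(not type B, Rh-positive) = 3/4 for one child; (3/4)^4 = 81/256.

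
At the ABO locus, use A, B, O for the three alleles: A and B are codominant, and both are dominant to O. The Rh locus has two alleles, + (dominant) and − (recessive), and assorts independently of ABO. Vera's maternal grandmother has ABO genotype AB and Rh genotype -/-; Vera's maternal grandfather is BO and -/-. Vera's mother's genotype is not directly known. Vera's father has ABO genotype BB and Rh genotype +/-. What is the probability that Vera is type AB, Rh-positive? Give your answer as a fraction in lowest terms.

1/8

Vera's mother's ABO genotype from AB × BO: 1/4 AB, 1/4 AO, 1/4 BB, 1/4 BO.
Crossing each possibility with the father BB and summing P(type AB): 1/4·1/2 + 1/4·1/2 + 1/4·0 + 1/4·0 = 1/4.
Similarly for Rh via the mother's Rh distribution: P(Rh+) = 1/2.
Independent loci: 1/4 × 1/2 = 1/8.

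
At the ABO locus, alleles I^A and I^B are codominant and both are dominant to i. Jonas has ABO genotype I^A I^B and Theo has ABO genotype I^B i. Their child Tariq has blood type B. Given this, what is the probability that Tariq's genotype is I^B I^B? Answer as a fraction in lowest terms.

1/2

Cross I^A I^B × I^B i → 1/4 I^A I^B, 1/4 I^A i, 1/4 I^B I^B, 1/4 I^B i.
Type-B genotypes among offspring: I^B I^B (1/4), I^B i (1/4); total 1/2.
P(I^B I^B | type B) = (1/4) / (1/2) = 1/2.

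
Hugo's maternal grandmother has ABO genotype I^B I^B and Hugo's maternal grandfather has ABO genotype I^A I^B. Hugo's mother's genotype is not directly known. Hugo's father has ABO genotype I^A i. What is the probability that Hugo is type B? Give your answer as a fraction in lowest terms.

3/8

Hugo's mother's ABO genotype from I^B I^B × I^A I^B: 1/2 I^A I^B, 1/2 I^B I^B.
Crossing each possibility with the father I^A i and summing P(type B): 1/2·1/4 + 1/2·1/2 = 3/8.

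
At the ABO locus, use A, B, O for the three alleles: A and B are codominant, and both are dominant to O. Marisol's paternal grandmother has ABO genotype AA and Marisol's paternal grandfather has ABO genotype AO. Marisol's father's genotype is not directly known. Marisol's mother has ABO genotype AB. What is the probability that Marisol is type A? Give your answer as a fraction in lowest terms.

1/2

Marisol's father's ABO genotype from AA × AO: 1/2 AA, 1/2 AO.
Crossing each possibility with the mother AB and summing P(type A): 1/2·1/2 + 1/2·1/2 = 1/2.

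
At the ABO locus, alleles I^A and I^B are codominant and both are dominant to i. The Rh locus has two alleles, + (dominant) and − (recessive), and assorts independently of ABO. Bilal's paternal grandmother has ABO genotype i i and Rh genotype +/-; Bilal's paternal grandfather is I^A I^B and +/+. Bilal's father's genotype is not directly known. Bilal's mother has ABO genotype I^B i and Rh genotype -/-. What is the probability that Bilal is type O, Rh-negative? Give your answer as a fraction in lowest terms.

Bilal's father's ABO genotype from i i × I^A I^B: 1/2 I^A i, 1/2 I^B i.
Crossing each possibility with the mother I^B i and summing P(type O): 1/2·1/4 + 1/2·1/4 = 1/4.
Similarly for Rh via the father's Rh distribution: P(Rh-) = 1/4.
Independent loci: 1/4 × 1/4 = 1/16.

1/16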